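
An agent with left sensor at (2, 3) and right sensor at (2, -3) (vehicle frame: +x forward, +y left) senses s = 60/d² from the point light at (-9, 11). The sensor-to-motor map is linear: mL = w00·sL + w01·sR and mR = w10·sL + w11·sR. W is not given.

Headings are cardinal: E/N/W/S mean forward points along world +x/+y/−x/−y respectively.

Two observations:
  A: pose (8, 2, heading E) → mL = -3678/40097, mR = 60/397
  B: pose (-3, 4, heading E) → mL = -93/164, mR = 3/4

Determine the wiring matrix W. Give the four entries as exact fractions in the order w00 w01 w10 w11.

-1 1/2 1 0

obs A: pose=(8,2,E) → sL=60/397, sR=12/101, mL=-3678/40097, mR=60/397
obs B: pose=(-3,4,E) → sL=3/4, sR=15/41, mL=-93/164, mR=3/4
sensor matrix S = [[60/397, 12/101], [3/4, 15/41]]; det S = -55593/1643977
solve [mL_A; mL_B] = S·[w00; w01] and [mR_A; mR_B] = S·[w10; w11]:
  w00 = -1, w01 = 1/2, w10 = 1, w11 = 0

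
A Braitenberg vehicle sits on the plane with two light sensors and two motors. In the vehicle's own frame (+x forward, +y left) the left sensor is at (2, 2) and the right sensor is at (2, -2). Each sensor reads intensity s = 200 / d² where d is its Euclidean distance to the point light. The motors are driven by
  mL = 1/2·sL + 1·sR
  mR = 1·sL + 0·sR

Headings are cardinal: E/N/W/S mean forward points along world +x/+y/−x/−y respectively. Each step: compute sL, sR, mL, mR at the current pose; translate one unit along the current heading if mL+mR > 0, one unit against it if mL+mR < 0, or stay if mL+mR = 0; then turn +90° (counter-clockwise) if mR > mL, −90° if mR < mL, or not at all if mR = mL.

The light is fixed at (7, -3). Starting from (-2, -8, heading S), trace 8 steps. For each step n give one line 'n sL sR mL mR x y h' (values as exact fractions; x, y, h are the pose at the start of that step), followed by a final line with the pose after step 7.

0 100/49 20/17 1830/833 100/49 -2 -8 S
1 40/37 200/137 10140/5069 40/37 -2 -9 W
2 5/4 5/2 25/8 5/4 -3 -9 N
3 200/73 200/113 25900/8249 200/73 -3 -8 E
4 100/49 20/17 1830/833 100/49 -2 -8 S
5 40/37 200/137 10140/5069 40/37 -2 -9 W
6 5/4 5/2 25/8 5/4 -3 -9 N
7 200/73 200/113 25900/8249 200/73 -3 -8 E
final -2 -8 S

n=0: pose=(-2,-8,S); sL=100/49, sR=20/17; mL=1830/833, mR=100/49; mL+mR=3530/833 → advance +1; mR−mL=-130/833 → turn -1·90°
n=1: pose=(-2,-9,W); sL=40/37, sR=200/137; mL=10140/5069, mR=40/37; mL+mR=15620/5069 → advance +1; mR−mL=-4660/5069 → turn -1·90°
n=2: pose=(-3,-9,N); sL=5/4, sR=5/2; mL=25/8, mR=5/4; mL+mR=35/8 → advance +1; mR−mL=-15/8 → turn -1·90°
n=3: pose=(-3,-8,E); sL=200/73, sR=200/113; mL=25900/8249, mR=200/73; mL+mR=48500/8249 → advance +1; mR−mL=-3300/8249 → turn -1·90°
n=4: pose=(-2,-8,S); sL=100/49, sR=20/17; mL=1830/833, mR=100/49; mL+mR=3530/833 → advance +1; mR−mL=-130/833 → turn -1·90°
n=5: pose=(-2,-9,W); sL=40/37, sR=200/137; mL=10140/5069, mR=40/37; mL+mR=15620/5069 → advance +1; mR−mL=-4660/5069 → turn -1·90°
n=6: pose=(-3,-9,N); sL=5/4, sR=5/2; mL=25/8, mR=5/4; mL+mR=35/8 → advance +1; mR−mL=-15/8 → turn -1·90°
n=7: pose=(-3,-8,E); sL=200/73, sR=200/113; mL=25900/8249, mR=200/73; mL+mR=48500/8249 → advance +1; mR−mL=-3300/8249 → turn -1·90°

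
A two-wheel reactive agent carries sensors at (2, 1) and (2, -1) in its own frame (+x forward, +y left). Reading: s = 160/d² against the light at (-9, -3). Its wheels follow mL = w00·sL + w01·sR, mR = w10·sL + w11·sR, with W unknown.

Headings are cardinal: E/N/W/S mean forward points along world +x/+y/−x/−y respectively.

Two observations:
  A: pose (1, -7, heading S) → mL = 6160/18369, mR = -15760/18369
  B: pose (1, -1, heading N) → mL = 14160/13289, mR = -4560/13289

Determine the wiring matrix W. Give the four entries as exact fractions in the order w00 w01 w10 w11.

1 -1/2 1/2 -1

obs A: pose=(1,-7,S) → sL=160/157, sR=160/117, mL=6160/18369, mR=-15760/18369
obs B: pose=(1,-1,N) → sL=160/97, sR=160/137, mL=14160/13289, mR=-4560/13289
sensor matrix S = [[160/157, 160/117], [160/97, 160/137]]; det S = -260096000/244105641
solve [mL_A; mL_B] = S·[w00; w01] and [mR_A; mR_B] = S·[w10; w11]:
  w00 = 1, w01 = -1/2, w10 = 1/2, w11 = -1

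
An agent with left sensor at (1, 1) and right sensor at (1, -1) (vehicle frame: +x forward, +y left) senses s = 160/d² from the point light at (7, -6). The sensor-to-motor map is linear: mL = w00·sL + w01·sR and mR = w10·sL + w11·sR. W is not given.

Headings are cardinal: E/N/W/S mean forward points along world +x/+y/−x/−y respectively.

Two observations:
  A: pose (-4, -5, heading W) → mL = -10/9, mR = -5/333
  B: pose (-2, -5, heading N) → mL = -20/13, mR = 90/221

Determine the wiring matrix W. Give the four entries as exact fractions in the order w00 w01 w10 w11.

obs A: pose=(-4,-5,W) → sL=10/9, sR=40/37, mL=-10/9, mR=-5/333
obs B: pose=(-2,-5,N) → sL=20/13, sR=40/17, mL=-20/13, mR=90/221
sensor matrix S = [[10/9, 40/37], [20/13, 40/17]]; det S = 70000/73593
solve [mL_A; mL_B] = S·[w00; w01] and [mR_A; mR_B] = S·[w10; w11]:
  w00 = -1, w01 = 0, w10 = -1/2, w11 = 1/2

-1 0 -1/2 1/2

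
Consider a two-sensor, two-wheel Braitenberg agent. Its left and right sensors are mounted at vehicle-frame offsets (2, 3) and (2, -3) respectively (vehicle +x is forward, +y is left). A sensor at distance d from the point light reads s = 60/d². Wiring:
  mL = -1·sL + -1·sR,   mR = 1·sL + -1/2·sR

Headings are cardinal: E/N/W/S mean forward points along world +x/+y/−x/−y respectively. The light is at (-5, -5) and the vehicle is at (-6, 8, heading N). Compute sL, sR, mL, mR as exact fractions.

left sensor world pos  = (-9, 10); dL² = 241
right sensor world pos = (-3, 10); dR² = 229
sL = 60/241 = 60/241
sR = 60/229 = 60/229
mL = -1·sL + -1·sR = -28200/55189
mR = 1·sL + -1/2·sR = 6510/55189

60/241 60/229 -28200/55189 6510/55189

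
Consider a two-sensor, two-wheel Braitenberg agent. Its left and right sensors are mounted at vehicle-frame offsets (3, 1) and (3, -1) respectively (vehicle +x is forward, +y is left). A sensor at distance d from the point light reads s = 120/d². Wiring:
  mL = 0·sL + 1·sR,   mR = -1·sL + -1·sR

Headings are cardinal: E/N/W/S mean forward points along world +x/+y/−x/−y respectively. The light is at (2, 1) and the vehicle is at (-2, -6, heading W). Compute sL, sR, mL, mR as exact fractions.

120/113 24/17 24/17 -4752/1921

left sensor world pos  = (-5, -7); dL² = 113
right sensor world pos = (-5, -5); dR² = 85
sL = 120/113 = 120/113
sR = 120/85 = 24/17
mL = 0·sL + 1·sR = 24/17
mR = -1·sL + -1·sR = -4752/1921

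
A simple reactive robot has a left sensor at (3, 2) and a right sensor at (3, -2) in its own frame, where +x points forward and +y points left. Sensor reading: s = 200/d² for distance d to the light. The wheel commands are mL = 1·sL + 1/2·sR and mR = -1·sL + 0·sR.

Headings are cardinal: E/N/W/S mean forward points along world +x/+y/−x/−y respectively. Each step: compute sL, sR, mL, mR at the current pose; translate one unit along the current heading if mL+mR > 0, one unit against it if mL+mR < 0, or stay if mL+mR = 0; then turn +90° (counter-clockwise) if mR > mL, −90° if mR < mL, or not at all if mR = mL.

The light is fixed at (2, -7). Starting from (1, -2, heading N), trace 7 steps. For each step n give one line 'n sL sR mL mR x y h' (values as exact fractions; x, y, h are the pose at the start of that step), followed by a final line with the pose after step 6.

n=0: pose=(1,-2,N); sL=200/73, sR=40/13; mL=4060/949, mR=-200/73; mL+mR=20/13 → advance +1; mR−mL=-6660/949 → turn -1·90°
n=1: pose=(1,-1,E); sL=50/17, sR=10; mL=135/17, mR=-50/17; mL+mR=5 → advance +1; mR−mL=-185/17 → turn -1·90°
n=2: pose=(2,-1,S); sL=200/13, sR=200/13; mL=300/13, mR=-200/13; mL+mR=100/13 → advance +1; mR−mL=-500/13 → turn -1·90°
n=3: pose=(2,-2,W); sL=100/9, sR=100/29; mL=3350/261, mR=-100/9; mL+mR=50/29 → advance +1; mR−mL=-6250/261 → turn -1·90°
n=4: pose=(1,-2,N); sL=200/73, sR=40/13; mL=4060/949, mR=-200/73; mL+mR=20/13 → advance +1; mR−mL=-6660/949 → turn -1·90°
n=5: pose=(1,-1,E); sL=50/17, sR=10; mL=135/17, mR=-50/17; mL+mR=5 → advance +1; mR−mL=-185/17 → turn -1·90°
n=6: pose=(2,-1,S); sL=200/13, sR=200/13; mL=300/13, mR=-200/13; mL+mR=100/13 → advance +1; mR−mL=-500/13 → turn -1·90°

0 200/73 40/13 4060/949 -200/73 1 -2 N
1 50/17 10 135/17 -50/17 1 -1 E
2 200/13 200/13 300/13 -200/13 2 -1 S
3 100/9 100/29 3350/261 -100/9 2 -2 W
4 200/73 40/13 4060/949 -200/73 1 -2 N
5 50/17 10 135/17 -50/17 1 -1 E
6 200/13 200/13 300/13 -200/13 2 -1 S
final 2 -2 W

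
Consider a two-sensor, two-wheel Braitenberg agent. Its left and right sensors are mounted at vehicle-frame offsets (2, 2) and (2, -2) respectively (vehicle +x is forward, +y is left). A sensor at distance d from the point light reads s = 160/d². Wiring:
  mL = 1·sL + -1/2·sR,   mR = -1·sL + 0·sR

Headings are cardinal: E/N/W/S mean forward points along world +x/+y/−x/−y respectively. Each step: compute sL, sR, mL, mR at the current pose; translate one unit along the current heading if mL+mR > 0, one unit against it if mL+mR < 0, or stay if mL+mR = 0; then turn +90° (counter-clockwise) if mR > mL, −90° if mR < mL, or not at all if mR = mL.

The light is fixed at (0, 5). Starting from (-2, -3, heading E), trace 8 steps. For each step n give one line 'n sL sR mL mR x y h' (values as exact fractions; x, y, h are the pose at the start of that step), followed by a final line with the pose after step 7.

n=0: pose=(-2,-3,E); sL=40/9, sR=8/5; mL=164/45, mR=-40/9; mL+mR=-4/5 → advance -1; mR−mL=-364/45 → turn -1·90°
n=1: pose=(-3,-3,S); sL=160/101, sR=32/25; mL=2384/2525, mR=-160/101; mL+mR=-16/25 → advance -1; mR−mL=-6384/2525 → turn -1·90°
n=2: pose=(-3,-2,W); sL=80/53, sR=16/5; mL=-24/265, mR=-80/53; mL+mR=-8/5 → advance -1; mR−mL=-376/265 → turn -1·90°
n=3: pose=(-2,-2,N); sL=160/41, sR=32/5; mL=144/205, mR=-160/41; mL+mR=-16/5 → advance -1; mR−mL=-944/205 → turn -1·90°
n=4: pose=(-2,-3,E); sL=40/9, sR=8/5; mL=164/45, mR=-40/9; mL+mR=-4/5 → advance -1; mR−mL=-364/45 → turn -1·90°
n=5: pose=(-3,-3,S); sL=160/101, sR=32/25; mL=2384/2525, mR=-160/101; mL+mR=-16/25 → advance -1; mR−mL=-6384/2525 → turn -1·90°
n=6: pose=(-3,-2,W); sL=80/53, sR=16/5; mL=-24/265, mR=-80/53; mL+mR=-8/5 → advance -1; mR−mL=-376/265 → turn -1·90°
n=7: pose=(-2,-2,N); sL=160/41, sR=32/5; mL=144/205, mR=-160/41; mL+mR=-16/5 → advance -1; mR−mL=-944/205 → turn -1·90°

0 40/9 8/5 164/45 -40/9 -2 -3 E
1 160/101 32/25 2384/2525 -160/101 -3 -3 S
2 80/53 16/5 -24/265 -80/53 -3 -2 W
3 160/41 32/5 144/205 -160/41 -2 -2 N
4 40/9 8/5 164/45 -40/9 -2 -3 E
5 160/101 32/25 2384/2525 -160/101 -3 -3 S
6 80/53 16/5 -24/265 -80/53 -3 -2 W
7 160/41 32/5 144/205 -160/41 -2 -2 N
final -2 -3 E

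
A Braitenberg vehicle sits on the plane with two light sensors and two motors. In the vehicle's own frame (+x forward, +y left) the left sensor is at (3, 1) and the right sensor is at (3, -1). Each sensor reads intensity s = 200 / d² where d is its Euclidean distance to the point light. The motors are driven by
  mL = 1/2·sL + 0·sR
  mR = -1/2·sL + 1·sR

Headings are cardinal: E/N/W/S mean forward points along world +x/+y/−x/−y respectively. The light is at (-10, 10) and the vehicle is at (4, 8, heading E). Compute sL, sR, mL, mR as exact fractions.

left sensor world pos  = (7, 9); dL² = 290
right sensor world pos = (7, 7); dR² = 298
sL = 200/290 = 20/29
sR = 200/298 = 100/149
mL = 1/2·sL + 0·sR = 10/29
mR = -1/2·sL + 1·sR = 1410/4321

20/29 100/149 10/29 1410/4321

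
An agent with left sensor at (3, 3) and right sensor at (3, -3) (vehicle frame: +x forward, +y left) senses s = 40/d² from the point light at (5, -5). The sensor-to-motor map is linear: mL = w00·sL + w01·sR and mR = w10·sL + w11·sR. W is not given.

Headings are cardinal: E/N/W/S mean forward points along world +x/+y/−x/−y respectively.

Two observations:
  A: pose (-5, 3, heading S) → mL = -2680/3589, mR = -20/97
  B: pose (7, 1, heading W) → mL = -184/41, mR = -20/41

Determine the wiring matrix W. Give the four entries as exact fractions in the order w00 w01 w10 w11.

obs A: pose=(-5,3,S) → sL=20/37, sR=20/97, mL=-2680/3589, mR=-20/97
obs B: pose=(7,1,W) → sL=4, sR=20/41, mL=-184/41, mR=-20/41
sensor matrix S = [[20/37, 20/97], [4, 20/41]]; det S = -82560/147149
solve [mL_A; mL_B] = S·[w00; w01] and [mR_A; mR_B] = S·[w10; w11]:
  w00 = -1, w01 = -1, w10 = 0, w11 = -1

-1 -1 0 -1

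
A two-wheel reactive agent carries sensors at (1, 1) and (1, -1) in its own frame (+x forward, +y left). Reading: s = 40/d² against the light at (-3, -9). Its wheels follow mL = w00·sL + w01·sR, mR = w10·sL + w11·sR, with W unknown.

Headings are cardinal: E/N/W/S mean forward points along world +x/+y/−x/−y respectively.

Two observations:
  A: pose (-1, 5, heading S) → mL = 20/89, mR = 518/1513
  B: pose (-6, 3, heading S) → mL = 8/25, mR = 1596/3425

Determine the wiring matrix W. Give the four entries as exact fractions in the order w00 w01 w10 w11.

1 0 1 1/2

obs A: pose=(-1,5,S) → sL=20/89, sR=4/17, mL=20/89, mR=518/1513
obs B: pose=(-6,3,S) → sL=8/25, sR=40/137, mL=8/25, mR=1596/3425
sensor matrix S = [[20/89, 4/17], [8/25, 40/137]]; det S = -50176/5182025
solve [mL_A; mL_B] = S·[w00; w01] and [mR_A; mR_B] = S·[w10; w11]:
  w00 = 1, w01 = 0, w10 = 1, w11 = 1/2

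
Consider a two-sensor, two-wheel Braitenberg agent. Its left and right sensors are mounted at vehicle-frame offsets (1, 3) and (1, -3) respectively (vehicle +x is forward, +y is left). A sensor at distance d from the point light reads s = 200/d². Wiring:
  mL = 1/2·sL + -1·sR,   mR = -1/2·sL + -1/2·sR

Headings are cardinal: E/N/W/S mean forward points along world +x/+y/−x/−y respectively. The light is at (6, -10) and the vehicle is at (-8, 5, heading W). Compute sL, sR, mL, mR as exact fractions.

200/369 200/549 -700/7503 -3400/7503

left sensor world pos  = (-9, 2); dL² = 369
right sensor world pos = (-9, 8); dR² = 549
sL = 200/369 = 200/369
sR = 200/549 = 200/549
mL = 1/2·sL + -1·sR = -700/7503
mR = -1/2·sL + -1/2·sR = -3400/7503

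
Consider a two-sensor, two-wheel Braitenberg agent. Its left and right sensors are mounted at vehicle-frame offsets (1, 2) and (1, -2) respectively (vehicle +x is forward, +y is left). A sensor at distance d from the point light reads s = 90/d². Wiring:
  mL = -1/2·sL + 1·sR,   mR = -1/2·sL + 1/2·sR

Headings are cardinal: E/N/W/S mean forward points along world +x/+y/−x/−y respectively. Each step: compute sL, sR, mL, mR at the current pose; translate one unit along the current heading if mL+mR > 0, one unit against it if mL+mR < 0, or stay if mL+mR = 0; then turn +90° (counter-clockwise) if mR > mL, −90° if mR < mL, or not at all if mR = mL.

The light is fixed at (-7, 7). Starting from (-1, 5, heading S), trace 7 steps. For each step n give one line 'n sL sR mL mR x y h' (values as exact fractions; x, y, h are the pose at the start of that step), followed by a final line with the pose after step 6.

n=0: pose=(-1,5,S); sL=90/73, sR=18/5; mL=1089/365, mR=432/365; mL+mR=1521/365 → advance +1; mR−mL=-9/5 → turn -1·90°
n=1: pose=(-1,4,W); sL=9/5, sR=45/13; mL=333/130, mR=54/65; mL+mR=441/130 → advance +1; mR−mL=-45/26 → turn -1·90°
n=2: pose=(-2,4,N); sL=90/13, sR=90/53; mL=-1215/689, mR=-1800/689; mL+mR=-3015/689 → advance -1; mR−mL=-45/53 → turn -1·90°
n=3: pose=(-2,3,E); sL=9/4, sR=5/4; mL=1/8, mR=-1/2; mL+mR=-3/8 → advance -1; mR−mL=-5/8 → turn -1·90°
n=4: pose=(-3,3,S); sL=90/61, sR=90/29; mL=4185/1769, mR=1440/1769; mL+mR=5625/1769 → advance +1; mR−mL=-45/29 → turn -1·90°
n=5: pose=(-3,2,W); sL=45/29, sR=5; mL=245/58, mR=50/29; mL+mR=345/58 → advance +1; mR−mL=-5/2 → turn -1·90°
n=6: pose=(-4,2,N); sL=90/17, sR=90/41; mL=-315/697, mR=-1080/697; mL+mR=-1395/697 → advance -1; mR−mL=-45/41 → turn -1·90°

0 90/73 18/5 1089/365 432/365 -1 5 S
1 9/5 45/13 333/130 54/65 -1 4 W
2 90/13 90/53 -1215/689 -1800/689 -2 4 N
3 9/4 5/4 1/8 -1/2 -2 3 E
4 90/61 90/29 4185/1769 1440/1769 -3 3 S
5 45/29 5 245/58 50/29 -3 2 W
6 90/17 90/41 -315/697 -1080/697 -4 2 N
final -4 1 E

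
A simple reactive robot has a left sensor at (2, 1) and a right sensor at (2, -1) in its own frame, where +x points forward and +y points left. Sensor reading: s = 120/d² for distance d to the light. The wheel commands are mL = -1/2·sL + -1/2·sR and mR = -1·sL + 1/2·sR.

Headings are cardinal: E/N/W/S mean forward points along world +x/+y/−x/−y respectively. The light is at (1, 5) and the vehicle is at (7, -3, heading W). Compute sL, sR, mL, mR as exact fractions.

120/97 24/13 -1944/1261 -396/1261

left sensor world pos  = (5, -4); dL² = 97
right sensor world pos = (5, -2); dR² = 65
sL = 120/97 = 120/97
sR = 120/65 = 24/13
mL = -1/2·sL + -1/2·sR = -1944/1261
mR = -1·sL + 1/2·sR = -396/1261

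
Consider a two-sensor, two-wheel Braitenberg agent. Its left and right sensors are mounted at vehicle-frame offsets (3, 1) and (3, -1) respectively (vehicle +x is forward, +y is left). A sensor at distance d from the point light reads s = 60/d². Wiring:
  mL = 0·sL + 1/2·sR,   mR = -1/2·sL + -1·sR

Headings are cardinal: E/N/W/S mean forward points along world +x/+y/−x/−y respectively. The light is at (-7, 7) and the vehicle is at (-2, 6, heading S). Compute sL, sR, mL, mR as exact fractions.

left sensor world pos  = (-1, 3); dL² = 52
right sensor world pos = (-3, 3); dR² = 32
sL = 60/52 = 15/13
sR = 60/32 = 15/8
mL = 0·sL + 1/2·sR = 15/16
mR = -1/2·sL + -1·sR = -255/104

15/13 15/8 15/16 -255/104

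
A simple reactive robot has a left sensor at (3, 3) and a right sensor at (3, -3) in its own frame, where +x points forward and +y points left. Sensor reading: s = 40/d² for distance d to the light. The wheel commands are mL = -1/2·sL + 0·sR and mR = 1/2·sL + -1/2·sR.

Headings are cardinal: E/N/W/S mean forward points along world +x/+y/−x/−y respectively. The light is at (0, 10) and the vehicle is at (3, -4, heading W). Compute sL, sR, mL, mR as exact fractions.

left sensor world pos  = (0, -7); dL² = 289
right sensor world pos = (0, -1); dR² = 121
sL = 40/289 = 40/289
sR = 40/121 = 40/121
mL = -1/2·sL + 0·sR = -20/289
mR = 1/2·sL + -1/2·sR = -3360/34969

40/289 40/121 -20/289 -3360/34969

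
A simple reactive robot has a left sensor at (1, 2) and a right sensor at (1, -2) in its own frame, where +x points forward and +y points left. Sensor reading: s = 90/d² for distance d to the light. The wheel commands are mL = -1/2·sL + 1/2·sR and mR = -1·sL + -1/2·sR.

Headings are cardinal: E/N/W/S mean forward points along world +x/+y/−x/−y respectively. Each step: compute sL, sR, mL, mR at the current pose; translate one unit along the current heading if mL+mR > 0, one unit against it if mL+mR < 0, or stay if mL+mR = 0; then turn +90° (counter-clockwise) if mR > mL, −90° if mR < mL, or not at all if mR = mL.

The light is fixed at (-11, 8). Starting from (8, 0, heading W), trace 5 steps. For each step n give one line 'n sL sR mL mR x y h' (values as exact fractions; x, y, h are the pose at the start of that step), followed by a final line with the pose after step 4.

0 45/212 1/4 1/53 -143/424 8 0 W
1 90/373 90/533 -7200/198809 -64755/198809 9 0 N
2 9/49 45/281 -162/13769 -7263/27538 9 -1 E
3 90/541 90/389 6840/210449 -59355/210449 8 -1 S
4 45/212 1/4 1/53 -143/424 8 0 W
final 9 0 N

n=0: pose=(8,0,W); sL=45/212, sR=1/4; mL=1/53, mR=-143/424; mL+mR=-135/424 → advance -1; mR−mL=-151/424 → turn -1·90°
n=1: pose=(9,0,N); sL=90/373, sR=90/533; mL=-7200/198809, mR=-64755/198809; mL+mR=-135/373 → advance -1; mR−mL=-57555/198809 → turn -1·90°
n=2: pose=(9,-1,E); sL=9/49, sR=45/281; mL=-162/13769, mR=-7263/27538; mL+mR=-27/98 → advance -1; mR−mL=-6939/27538 → turn -1·90°
n=3: pose=(8,-1,S); sL=90/541, sR=90/389; mL=6840/210449, mR=-59355/210449; mL+mR=-135/541 → advance -1; mR−mL=-66195/210449 → turn -1·90°
n=4: pose=(8,0,W); sL=45/212, sR=1/4; mL=1/53, mR=-143/424; mL+mR=-135/424 → advance -1; mR−mL=-151/424 → turn -1·90°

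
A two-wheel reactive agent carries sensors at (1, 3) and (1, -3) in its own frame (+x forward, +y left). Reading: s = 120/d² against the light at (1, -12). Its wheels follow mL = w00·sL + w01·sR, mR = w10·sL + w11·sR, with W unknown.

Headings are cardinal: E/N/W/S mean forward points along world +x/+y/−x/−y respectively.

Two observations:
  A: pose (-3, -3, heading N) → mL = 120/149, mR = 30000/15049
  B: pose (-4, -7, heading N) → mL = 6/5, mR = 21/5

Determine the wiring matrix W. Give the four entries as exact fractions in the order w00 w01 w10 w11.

obs A: pose=(-3,-3,N) → sL=120/149, sR=120/101, mL=120/149, mR=30000/15049
obs B: pose=(-4,-7,N) → sL=6/5, sR=3, mL=6/5, mR=21/5
sensor matrix S = [[120/149, 120/101], [6/5, 3]]; det S = 14904/15049
solve [mL_A; mL_B] = S·[w00; w01] and [mR_A; mR_B] = S·[w10; w11]:
  w00 = 1, w01 = 0, w10 = 1, w11 = 1

1 0 1 1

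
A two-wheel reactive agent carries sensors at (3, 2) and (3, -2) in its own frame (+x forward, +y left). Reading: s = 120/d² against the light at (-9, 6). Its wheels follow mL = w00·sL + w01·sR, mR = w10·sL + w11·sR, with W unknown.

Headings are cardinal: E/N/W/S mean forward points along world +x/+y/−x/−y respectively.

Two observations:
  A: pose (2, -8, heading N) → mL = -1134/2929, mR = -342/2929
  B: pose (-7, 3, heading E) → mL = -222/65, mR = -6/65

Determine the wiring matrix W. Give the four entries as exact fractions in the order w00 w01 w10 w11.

-1 1/2 1/2 -1

obs A: pose=(2,-8,N) → sL=60/101, sR=12/29, mL=-1134/2929, mR=-342/2929
obs B: pose=(-7,3,E) → sL=60/13, sR=12/5, mL=-222/65, mR=-6/65
sensor matrix S = [[60/101, 12/29], [60/13, 12/5]]; det S = -18432/38077
solve [mL_A; mL_B] = S·[w00; w01] and [mR_A; mR_B] = S·[w10; w11]:
  w00 = -1, w01 = 1/2, w10 = 1/2, w11 = -1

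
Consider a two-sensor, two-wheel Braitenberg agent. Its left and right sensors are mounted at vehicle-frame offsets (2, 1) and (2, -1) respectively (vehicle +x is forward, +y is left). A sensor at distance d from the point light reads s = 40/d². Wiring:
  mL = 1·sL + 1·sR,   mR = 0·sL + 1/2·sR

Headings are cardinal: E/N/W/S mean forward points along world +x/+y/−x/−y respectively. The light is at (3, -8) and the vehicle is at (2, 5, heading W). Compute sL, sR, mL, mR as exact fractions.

40/153 8/41 2864/6273 4/41

left sensor world pos  = (0, 4); dL² = 153
right sensor world pos = (0, 6); dR² = 205
sL = 40/153 = 40/153
sR = 40/205 = 8/41
mL = 1·sL + 1·sR = 2864/6273
mR = 0·sL + 1/2·sR = 4/41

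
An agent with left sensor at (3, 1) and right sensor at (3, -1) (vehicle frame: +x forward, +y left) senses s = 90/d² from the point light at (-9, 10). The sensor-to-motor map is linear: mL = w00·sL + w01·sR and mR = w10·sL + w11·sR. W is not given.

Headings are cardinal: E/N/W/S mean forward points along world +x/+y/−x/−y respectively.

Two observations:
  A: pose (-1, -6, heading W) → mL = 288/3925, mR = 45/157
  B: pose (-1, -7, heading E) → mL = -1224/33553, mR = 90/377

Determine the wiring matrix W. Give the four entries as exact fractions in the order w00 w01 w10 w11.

-1 1 1 0

obs A: pose=(-1,-6,W) → sL=45/157, sR=9/25, mL=288/3925, mR=45/157
obs B: pose=(-1,-7,E) → sL=90/377, sR=18/89, mL=-1224/33553, mR=90/377
sensor matrix S = [[45/157, 9/25], [90/377, 18/89]]; det S = -736776/26339105
solve [mL_A; mL_B] = S·[w00; w01] and [mR_A; mR_B] = S·[w10; w11]:
  w00 = -1, w01 = 1, w10 = 1, w11 = 0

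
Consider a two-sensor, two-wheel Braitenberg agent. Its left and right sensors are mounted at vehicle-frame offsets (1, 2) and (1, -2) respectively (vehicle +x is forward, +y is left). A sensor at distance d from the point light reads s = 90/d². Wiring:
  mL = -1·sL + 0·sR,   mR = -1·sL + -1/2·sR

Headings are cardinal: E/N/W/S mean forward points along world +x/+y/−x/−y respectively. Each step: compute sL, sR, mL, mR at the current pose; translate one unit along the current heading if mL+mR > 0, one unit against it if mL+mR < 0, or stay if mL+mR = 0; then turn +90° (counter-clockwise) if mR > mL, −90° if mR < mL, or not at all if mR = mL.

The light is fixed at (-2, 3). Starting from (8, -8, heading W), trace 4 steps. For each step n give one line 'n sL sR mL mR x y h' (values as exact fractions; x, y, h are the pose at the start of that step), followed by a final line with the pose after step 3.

0 9/25 5/9 -9/25 -287/450 8 -8 W
1 90/181 90/269 -90/181 -32355/48689 9 -8 N
2 45/122 9/34 -45/122 -2079/4148 9 -9 E
3 90/313 90/233 -90/313 -35055/72929 8 -9 S
final 8 -8 W

n=0: pose=(8,-8,W); sL=9/25, sR=5/9; mL=-9/25, mR=-287/450; mL+mR=-449/450 → advance -1; mR−mL=-5/18 → turn -1·90°
n=1: pose=(9,-8,N); sL=90/181, sR=90/269; mL=-90/181, mR=-32355/48689; mL+mR=-56565/48689 → advance -1; mR−mL=-45/269 → turn -1·90°
n=2: pose=(9,-9,E); sL=45/122, sR=9/34; mL=-45/122, mR=-2079/4148; mL+mR=-3609/4148 → advance -1; mR−mL=-9/68 → turn -1·90°
n=3: pose=(8,-9,S); sL=90/313, sR=90/233; mL=-90/313, mR=-35055/72929; mL+mR=-56025/72929 → advance -1; mR−mL=-45/233 → turn -1·90°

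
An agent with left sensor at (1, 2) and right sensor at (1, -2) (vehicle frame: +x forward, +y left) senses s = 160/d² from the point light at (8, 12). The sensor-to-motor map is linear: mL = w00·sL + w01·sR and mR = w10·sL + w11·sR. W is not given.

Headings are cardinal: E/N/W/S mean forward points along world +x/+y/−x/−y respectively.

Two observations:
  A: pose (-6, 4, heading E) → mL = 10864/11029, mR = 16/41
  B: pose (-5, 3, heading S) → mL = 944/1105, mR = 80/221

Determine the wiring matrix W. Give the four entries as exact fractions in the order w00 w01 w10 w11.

1/2 1 1/2 0

obs A: pose=(-6,4,E) → sL=32/41, sR=160/269, mL=10864/11029, mR=16/41
obs B: pose=(-5,3,S) → sL=160/221, sR=32/65, mL=944/1105, mR=80/221
sensor matrix S = [[32/41, 160/269], [160/221, 32/65]]; det S = -565248/12187045
solve [mL_A; mL_B] = S·[w00; w01] and [mR_A; mR_B] = S·[w10; w11]:
  w00 = 1/2, w01 = 1, w10 = 1/2, w11 = 0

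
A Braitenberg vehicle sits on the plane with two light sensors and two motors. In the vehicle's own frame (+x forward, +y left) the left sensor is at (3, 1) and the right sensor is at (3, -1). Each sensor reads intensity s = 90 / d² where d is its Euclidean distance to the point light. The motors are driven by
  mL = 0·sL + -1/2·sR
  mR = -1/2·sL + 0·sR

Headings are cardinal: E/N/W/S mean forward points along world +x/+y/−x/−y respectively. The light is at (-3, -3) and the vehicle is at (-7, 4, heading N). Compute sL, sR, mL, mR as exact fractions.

left sensor world pos  = (-8, 7); dL² = 125
right sensor world pos = (-6, 7); dR² = 109
sL = 90/125 = 18/25
sR = 90/109 = 90/109
mL = 0·sL + -1/2·sR = -45/109
mR = -1/2·sL + 0·sR = -9/25

18/25 90/109 -45/109 -9/25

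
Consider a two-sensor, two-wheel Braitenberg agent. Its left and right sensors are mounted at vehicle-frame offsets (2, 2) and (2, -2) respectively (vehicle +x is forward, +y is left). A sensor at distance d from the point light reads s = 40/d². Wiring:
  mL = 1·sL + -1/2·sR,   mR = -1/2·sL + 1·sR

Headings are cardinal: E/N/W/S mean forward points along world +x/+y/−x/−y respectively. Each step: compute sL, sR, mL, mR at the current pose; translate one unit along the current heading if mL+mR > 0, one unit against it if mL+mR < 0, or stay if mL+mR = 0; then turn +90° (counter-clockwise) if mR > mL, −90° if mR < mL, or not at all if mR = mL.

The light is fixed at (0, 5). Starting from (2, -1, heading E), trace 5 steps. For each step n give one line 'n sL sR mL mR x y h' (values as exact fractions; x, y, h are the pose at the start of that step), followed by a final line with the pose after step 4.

0 5/4 1/2 1 -1/8 2 -1 E
1 40/89 8/13 164/1157 452/1157 3 -1 S
2 4/5 20/53 162/265 -6/265 3 -2 E
3 40/117 8/17 212/1989 596/1989 4 -2 S
4 5/9 5/17 125/306 5/306 4 -3 E
final 5 -3 S

n=0: pose=(2,-1,E); sL=5/4, sR=1/2; mL=1, mR=-1/8; mL+mR=7/8 → advance +1; mR−mL=-9/8 → turn -1·90°
n=1: pose=(3,-1,S); sL=40/89, sR=8/13; mL=164/1157, mR=452/1157; mL+mR=616/1157 → advance +1; mR−mL=288/1157 → turn +1·90°
n=2: pose=(3,-2,E); sL=4/5, sR=20/53; mL=162/265, mR=-6/265; mL+mR=156/265 → advance +1; mR−mL=-168/265 → turn -1·90°
n=3: pose=(4,-2,S); sL=40/117, sR=8/17; mL=212/1989, mR=596/1989; mL+mR=808/1989 → advance +1; mR−mL=128/663 → turn +1·90°
n=4: pose=(4,-3,E); sL=5/9, sR=5/17; mL=125/306, mR=5/306; mL+mR=65/153 → advance +1; mR−mL=-20/51 → turn -1·90°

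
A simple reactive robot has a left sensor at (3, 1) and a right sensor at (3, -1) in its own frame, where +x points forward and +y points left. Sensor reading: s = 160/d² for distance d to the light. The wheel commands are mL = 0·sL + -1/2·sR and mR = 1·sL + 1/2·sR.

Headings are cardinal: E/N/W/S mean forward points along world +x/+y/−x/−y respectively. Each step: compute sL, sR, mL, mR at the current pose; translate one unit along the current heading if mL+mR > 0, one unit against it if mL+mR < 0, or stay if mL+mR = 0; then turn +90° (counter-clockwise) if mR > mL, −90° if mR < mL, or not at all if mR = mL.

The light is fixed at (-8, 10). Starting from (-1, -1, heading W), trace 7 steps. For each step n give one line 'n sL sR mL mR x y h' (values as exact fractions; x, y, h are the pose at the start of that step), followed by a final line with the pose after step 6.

n=0: pose=(-1,-1,W); sL=1, sR=40/29; mL=-20/29, mR=49/29; mL+mR=1 → advance +1; mR−mL=69/29 → turn +1·90°
n=1: pose=(-2,-1,S); sL=32/49, sR=160/221; mL=-80/221, mR=10992/10829; mL+mR=32/49 → advance +1; mR−mL=14912/10829 → turn +1·90°
n=2: pose=(-2,-2,E); sL=80/101, sR=16/25; mL=-8/25, mR=2808/2525; mL+mR=80/101 → advance +1; mR−mL=3616/2525 → turn +1·90°
n=3: pose=(-1,-2,N); sL=160/117, sR=32/29; mL=-16/29, mR=6512/3393; mL+mR=160/117 → advance +1; mR−mL=8384/3393 → turn +1·90°
n=4: pose=(-1,-1,W); sL=1, sR=40/29; mL=-20/29, mR=49/29; mL+mR=1 → advance +1; mR−mL=69/29 → turn +1·90°
n=5: pose=(-2,-1,S); sL=32/49, sR=160/221; mL=-80/221, mR=10992/10829; mL+mR=32/49 → advance +1; mR−mL=14912/10829 → turn +1·90°
n=6: pose=(-2,-2,E); sL=80/101, sR=16/25; mL=-8/25, mR=2808/2525; mL+mR=80/101 → advance +1; mR−mL=3616/2525 → turn +1·90°

0 1 40/29 -20/29 49/29 -1 -1 W
1 32/49 160/221 -80/221 10992/10829 -2 -1 S
2 80/101 16/25 -8/25 2808/2525 -2 -2 E
3 160/117 32/29 -16/29 6512/3393 -1 -2 N
4 1 40/29 -20/29 49/29 -1 -1 W
5 32/49 160/221 -80/221 10992/10829 -2 -1 S
6 80/101 16/25 -8/25 2808/2525 -2 -2 E
final -1 -2 N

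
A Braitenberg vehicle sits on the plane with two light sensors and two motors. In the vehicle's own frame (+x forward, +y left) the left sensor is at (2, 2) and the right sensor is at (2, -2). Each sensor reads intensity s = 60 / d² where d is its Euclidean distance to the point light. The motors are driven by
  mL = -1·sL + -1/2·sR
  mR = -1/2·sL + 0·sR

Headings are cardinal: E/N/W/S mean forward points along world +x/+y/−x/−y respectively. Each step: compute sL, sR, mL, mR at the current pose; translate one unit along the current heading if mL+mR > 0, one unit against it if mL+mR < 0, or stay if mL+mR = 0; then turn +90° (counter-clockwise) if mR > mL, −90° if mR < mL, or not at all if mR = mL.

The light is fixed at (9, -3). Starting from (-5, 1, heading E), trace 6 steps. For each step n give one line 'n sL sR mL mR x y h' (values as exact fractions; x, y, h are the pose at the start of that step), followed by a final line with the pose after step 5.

n=0: pose=(-5,1,E); sL=1/3, sR=15/37; mL=-119/222, mR=-1/6; mL+mR=-26/37 → advance -1; mR−mL=41/111 → turn +1·90°
n=1: pose=(-6,1,N); sL=12/65, sR=12/41; mL=-882/2665, mR=-6/65; mL+mR=-1128/2665 → advance -1; mR−mL=636/2665 → turn +1·90°
n=2: pose=(-6,0,W); sL=6/29, sR=30/157; mL=-1377/4553, mR=-3/29; mL+mR=-1848/4553 → advance -1; mR−mL=906/4553 → turn +1·90°
n=3: pose=(-5,0,S); sL=12/29, sR=60/257; mL=-3954/7453, mR=-6/29; mL+mR=-5496/7453 → advance -1; mR−mL=2412/7453 → turn +1·90°
n=4: pose=(-5,1,E); sL=1/3, sR=15/37; mL=-119/222, mR=-1/6; mL+mR=-26/37 → advance -1; mR−mL=41/111 → turn +1·90°
n=5: pose=(-6,1,N); sL=12/65, sR=12/41; mL=-882/2665, mR=-6/65; mL+mR=-1128/2665 → advance -1; mR−mL=636/2665 → turn +1·90°

0 1/3 15/37 -119/222 -1/6 -5 1 E
1 12/65 12/41 -882/2665 -6/65 -6 1 N
2 6/29 30/157 -1377/4553 -3/29 -6 0 W
3 12/29 60/257 -3954/7453 -6/29 -5 0 S
4 1/3 15/37 -119/222 -1/6 -5 1 E
5 12/65 12/41 -882/2665 -6/65 -6 1 N
final -6 0 W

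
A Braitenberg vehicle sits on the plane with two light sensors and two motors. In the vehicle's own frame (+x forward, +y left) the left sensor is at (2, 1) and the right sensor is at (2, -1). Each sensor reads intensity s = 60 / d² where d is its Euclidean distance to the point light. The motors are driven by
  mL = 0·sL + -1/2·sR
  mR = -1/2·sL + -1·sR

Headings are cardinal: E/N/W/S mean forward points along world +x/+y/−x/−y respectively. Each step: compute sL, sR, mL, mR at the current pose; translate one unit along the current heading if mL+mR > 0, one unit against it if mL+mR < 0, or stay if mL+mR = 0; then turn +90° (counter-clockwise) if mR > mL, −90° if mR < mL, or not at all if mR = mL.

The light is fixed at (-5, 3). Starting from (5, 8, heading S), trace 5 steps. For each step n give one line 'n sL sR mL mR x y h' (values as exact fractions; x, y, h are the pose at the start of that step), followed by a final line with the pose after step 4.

0 6/13 2/3 -1/3 -35/39 5 8 S
1 60/89 60/113 -30/113 -8730/10057 5 9 W
2 15/41 15/52 -15/104 -1005/2132 6 9 N
3 12/41 12/37 -6/37 -714/1517 6 8 E
4 6/13 2/3 -1/3 -35/39 5 8 S
final 5 9 W

n=0: pose=(5,8,S); sL=6/13, sR=2/3; mL=-1/3, mR=-35/39; mL+mR=-16/13 → advance -1; mR−mL=-22/39 → turn -1·90°
n=1: pose=(5,9,W); sL=60/89, sR=60/113; mL=-30/113, mR=-8730/10057; mL+mR=-11400/10057 → advance -1; mR−mL=-6060/10057 → turn -1·90°
n=2: pose=(6,9,N); sL=15/41, sR=15/52; mL=-15/104, mR=-1005/2132; mL+mR=-2625/4264 → advance -1; mR−mL=-1395/4264 → turn -1·90°
n=3: pose=(6,8,E); sL=12/41, sR=12/37; mL=-6/37, mR=-714/1517; mL+mR=-960/1517 → advance -1; mR−mL=-468/1517 → turn -1·90°
n=4: pose=(5,8,S); sL=6/13, sR=2/3; mL=-1/3, mR=-35/39; mL+mR=-16/13 → advance -1; mR−mL=-22/39 → turn -1·90°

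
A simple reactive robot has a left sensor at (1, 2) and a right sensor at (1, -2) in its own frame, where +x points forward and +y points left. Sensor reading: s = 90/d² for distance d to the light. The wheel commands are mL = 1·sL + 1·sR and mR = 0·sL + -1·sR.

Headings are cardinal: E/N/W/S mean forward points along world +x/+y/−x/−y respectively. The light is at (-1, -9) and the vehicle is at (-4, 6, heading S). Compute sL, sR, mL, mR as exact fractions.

90/197 90/221 37620/43537 -90/221

left sensor world pos  = (-2, 5); dL² = 197
right sensor world pos = (-6, 5); dR² = 221
sL = 90/197 = 90/197
sR = 90/221 = 90/221
mL = 1·sL + 1·sR = 37620/43537
mR = 0·sL + -1·sR = -90/221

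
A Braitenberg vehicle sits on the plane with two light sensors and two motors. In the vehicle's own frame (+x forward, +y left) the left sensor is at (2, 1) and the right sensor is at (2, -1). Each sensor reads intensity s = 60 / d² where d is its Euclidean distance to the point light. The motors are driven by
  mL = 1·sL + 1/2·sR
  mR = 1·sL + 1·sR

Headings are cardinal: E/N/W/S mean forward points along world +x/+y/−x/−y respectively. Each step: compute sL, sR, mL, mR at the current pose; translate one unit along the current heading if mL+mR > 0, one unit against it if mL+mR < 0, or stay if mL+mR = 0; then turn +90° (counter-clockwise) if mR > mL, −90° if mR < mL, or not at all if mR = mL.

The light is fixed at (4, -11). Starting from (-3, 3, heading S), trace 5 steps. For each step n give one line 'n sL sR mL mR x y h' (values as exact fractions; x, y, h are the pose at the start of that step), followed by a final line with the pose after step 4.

n=0: pose=(-3,3,S); sL=1/3, sR=15/52; mL=149/312, mR=97/156; mL+mR=343/312 → advance +1; mR−mL=15/104 → turn +1·90°
n=1: pose=(-3,2,E); sL=60/221, sR=60/169; mL=1290/2873, mR=1800/2873; mL+mR=3090/2873 → advance +1; mR−mL=30/169 → turn +1·90°
n=2: pose=(-2,2,N); sL=30/137, sR=6/25; mL=1161/3425, mR=1572/3425; mL+mR=2733/3425 → advance +1; mR−mL=3/25 → turn +1·90°
n=3: pose=(-2,3,W); sL=60/233, sR=60/289; mL=24330/67337, mR=31320/67337; mL+mR=55650/67337 → advance +1; mR−mL=30/289 → turn +1·90°
n=4: pose=(-3,3,S); sL=1/3, sR=15/52; mL=149/312, mR=97/156; mL+mR=343/312 → advance +1; mR−mL=15/104 → turn +1·90°

0 1/3 15/52 149/312 97/156 -3 3 S
1 60/221 60/169 1290/2873 1800/2873 -3 2 E
2 30/137 6/25 1161/3425 1572/3425 -2 2 N
3 60/233 60/289 24330/67337 31320/67337 -2 3 W
4 1/3 15/52 149/312 97/156 -3 3 S
final -3 2 E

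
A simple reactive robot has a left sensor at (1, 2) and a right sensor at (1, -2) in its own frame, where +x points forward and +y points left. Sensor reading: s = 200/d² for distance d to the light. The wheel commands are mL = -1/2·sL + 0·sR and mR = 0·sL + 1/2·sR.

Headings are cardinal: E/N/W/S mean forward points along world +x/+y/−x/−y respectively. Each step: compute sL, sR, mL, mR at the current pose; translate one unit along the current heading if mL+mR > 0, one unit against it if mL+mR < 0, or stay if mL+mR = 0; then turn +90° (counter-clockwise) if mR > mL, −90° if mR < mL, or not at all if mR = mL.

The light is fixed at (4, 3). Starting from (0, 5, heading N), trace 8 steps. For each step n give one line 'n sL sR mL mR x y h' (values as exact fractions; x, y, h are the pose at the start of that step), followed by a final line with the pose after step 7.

n=0: pose=(0,5,N); sL=40/9, sR=200/13; mL=-20/9, mR=100/13; mL+mR=640/117 → advance +1; mR−mL=1160/117 → turn +1·90°
n=1: pose=(0,6,W); sL=100/13, sR=4; mL=-50/13, mR=2; mL+mR=-24/13 → advance -1; mR−mL=76/13 → turn +1·90°
n=2: pose=(1,6,S); sL=40, sR=200/29; mL=-20, mR=100/29; mL+mR=-480/29 → advance -1; mR−mL=680/29 → turn +1·90°
n=3: pose=(1,7,E); sL=5, sR=25; mL=-5/2, mR=25/2; mL+mR=10 → advance +1; mR−mL=15 → turn +1·90°
n=4: pose=(2,7,N); sL=200/41, sR=8; mL=-100/41, mR=4; mL+mR=64/41 → advance +1; mR−mL=264/41 → turn +1·90°
n=5: pose=(2,8,W); sL=100/9, sR=100/29; mL=-50/9, mR=50/29; mL+mR=-1000/261 → advance -1; mR−mL=1900/261 → turn +1·90°
n=6: pose=(3,8,S); sL=200/17, sR=8; mL=-100/17, mR=4; mL+mR=-32/17 → advance -1; mR−mL=168/17 → turn +1·90°
n=7: pose=(3,9,E); sL=25/8, sR=25/2; mL=-25/16, mR=25/4; mL+mR=75/16 → advance +1; mR−mL=125/16 → turn +1·90°

0 40/9 200/13 -20/9 100/13 0 5 N
1 100/13 4 -50/13 2 0 6 W
2 40 200/29 -20 100/29 1 6 S
3 5 25 -5/2 25/2 1 7 E
4 200/41 8 -100/41 4 2 7 N
5 100/9 100/29 -50/9 50/29 2 8 W
6 200/17 8 -100/17 4 3 8 S
7 25/8 25/2 -25/16 25/4 3 9 E
final 4 9 N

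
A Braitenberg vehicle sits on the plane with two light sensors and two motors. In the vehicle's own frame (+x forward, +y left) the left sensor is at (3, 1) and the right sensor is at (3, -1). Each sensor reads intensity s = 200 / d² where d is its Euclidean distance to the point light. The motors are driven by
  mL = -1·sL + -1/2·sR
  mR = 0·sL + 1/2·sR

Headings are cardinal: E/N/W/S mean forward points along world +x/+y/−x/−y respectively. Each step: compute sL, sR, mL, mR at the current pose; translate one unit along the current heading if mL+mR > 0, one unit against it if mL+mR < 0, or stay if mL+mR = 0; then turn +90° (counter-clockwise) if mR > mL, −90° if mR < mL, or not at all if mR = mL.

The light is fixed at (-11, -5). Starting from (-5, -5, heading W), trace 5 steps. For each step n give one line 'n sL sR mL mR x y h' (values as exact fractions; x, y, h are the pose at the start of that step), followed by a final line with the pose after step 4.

0 20 20 -30 10 -5 -5 W
1 200/73 40/9 -3260/657 20/9 -4 -5 S
2 25/13 2 -38/13 1 -4 -4 E
3 200/41 40/13 -3420/533 20/13 -5 -4 N
4 20 20 -30 10 -5 -5 W
final -4 -5 S

n=0: pose=(-5,-5,W); sL=20, sR=20; mL=-30, mR=10; mL+mR=-20 → advance -1; mR−mL=40 → turn +1·90°
n=1: pose=(-4,-5,S); sL=200/73, sR=40/9; mL=-3260/657, mR=20/9; mL+mR=-200/73 → advance -1; mR−mL=4720/657 → turn +1·90°
n=2: pose=(-4,-4,E); sL=25/13, sR=2; mL=-38/13, mR=1; mL+mR=-25/13 → advance -1; mR−mL=51/13 → turn +1·90°
n=3: pose=(-5,-4,N); sL=200/41, sR=40/13; mL=-3420/533, mR=20/13; mL+mR=-200/41 → advance -1; mR−mL=4240/533 → turn +1·90°
n=4: pose=(-5,-5,W); sL=20, sR=20; mL=-30, mR=10; mL+mR=-20 → advance -1; mR−mL=40 → turn +1·90°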